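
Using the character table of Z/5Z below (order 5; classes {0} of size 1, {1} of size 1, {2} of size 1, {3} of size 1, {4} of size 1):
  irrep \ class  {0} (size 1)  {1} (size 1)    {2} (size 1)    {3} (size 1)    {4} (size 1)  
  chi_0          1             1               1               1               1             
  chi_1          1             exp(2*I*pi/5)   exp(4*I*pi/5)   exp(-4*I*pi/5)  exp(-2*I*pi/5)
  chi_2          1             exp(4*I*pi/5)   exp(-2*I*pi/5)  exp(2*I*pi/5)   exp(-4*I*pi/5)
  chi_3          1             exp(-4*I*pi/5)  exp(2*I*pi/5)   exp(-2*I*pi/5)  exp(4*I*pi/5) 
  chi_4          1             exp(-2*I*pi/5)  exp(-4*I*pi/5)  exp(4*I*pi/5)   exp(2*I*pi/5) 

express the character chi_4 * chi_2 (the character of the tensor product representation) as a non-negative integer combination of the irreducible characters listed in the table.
chi_4 tensor chi_2 = chi_1 (all other irreducibles have multiplicity 0).

Working: The character of a tensor product is the pointwise product (chi_4 * chi_2)(C) = chi_4(C) * chi_2(C):
  {0}: (1)*(1), {1}: (exp(-2*I*pi/5))*(exp(4*I*pi/5)), {2}: (exp(-4*I*pi/5))*(exp(-2*I*pi/5)), {3}: (exp(4*I*pi/5))*(exp(2*I*pi/5)), {4}: (exp(2*I*pi/5))*(exp(-4*I*pi/5))
so (chi_4 * chi_2) takes values
  {0} -> 1, {1} -> exp(2*I*pi/5), {2} -> exp(4*I*pi/5), {3} -> exp(-4*I*pi/5), {4} -> exp(-2*I*pi/5).
Now take the inner product of this character with each irreducible chi from the table, <chi_4*chi_2, chi> = (1/5) sum_C |C| (chi_4*chi_2)(C) conj(chi(C)):
  <chi_4*chi_2, chi_0> = (1/5)[1*(1)*conj(1) + 1*(exp(2*I*pi/5))*conj(1) + 1*(exp(4*I*pi/5))*conj(1) + 1*(exp(-4*I*pi/5))*conj(1) + 1*(exp(-2*I*pi/5))*conj(1)]
      = (1/5)[(1) + (exp(2*I*pi/5)) + (exp(4*I*pi/5)) + (exp(-4*I*pi/5)) + (exp(-2*I*pi/5))] = 0/5 = 0
  <chi_4*chi_2, chi_1> = (1/5)[1*(1)*conj(1) + 1*(exp(2*I*pi/5))*conj(exp(2*I*pi/5)) + 1*(exp(4*I*pi/5))*conj(exp(4*I*pi/5)) + 1*(exp(-4*I*pi/5))*conj(exp(-4*I*pi/5)) + 1*(exp(-2*I*pi/5))*conj(exp(-2*I*pi/5))]
      = (1/5)[(1) + (1) + (1) + (1) + (1)] = 5/5 = 1
  <chi_4*chi_2, chi_2> = (1/5)[1*(1)*conj(1) + 1*(exp(2*I*pi/5))*conj(exp(4*I*pi/5)) + 1*(exp(4*I*pi/5))*conj(exp(-2*I*pi/5)) + 1*(exp(-4*I*pi/5))*conj(exp(2*I*pi/5)) + 1*(exp(-2*I*pi/5))*conj(exp(-4*I*pi/5))]
      = (1/5)[(1) + (exp(-2*I*pi/5)) + (exp(-4*I*pi/5)) + (exp(4*I*pi/5)) + (exp(2*I*pi/5))] = 0/5 = 0
  <chi_4*chi_2, chi_3> = (1/5)[1*(1)*conj(1) + 1*(exp(2*I*pi/5))*conj(exp(-4*I*pi/5)) + 1*(exp(4*I*pi/5))*conj(exp(2*I*pi/5)) + 1*(exp(-4*I*pi/5))*conj(exp(-2*I*pi/5)) + 1*(exp(-2*I*pi/5))*conj(exp(4*I*pi/5))]
      = (1/5)[(1) + (exp(-4*I*pi/5)) + (exp(2*I*pi/5)) + (exp(-2*I*pi/5)) + (exp(4*I*pi/5))] = 0/5 = 0
  <chi_4*chi_2, chi_4> = (1/5)[1*(1)*conj(1) + 1*(exp(2*I*pi/5))*conj(exp(-2*I*pi/5)) + 1*(exp(4*I*pi/5))*conj(exp(-4*I*pi/5)) + 1*(exp(-4*I*pi/5))*conj(exp(4*I*pi/5)) + 1*(exp(-2*I*pi/5))*conj(exp(2*I*pi/5))]
      = (1/5)[(1) + (exp(4*I*pi/5)) + (exp(-2*I*pi/5)) + (exp(2*I*pi/5)) + (exp(-4*I*pi/5))] = 0/5 = 0
(Exp terms are combined using exp(i*s)*conj(exp(i*t)) = exp(i*(s-t)), and sums of them are collapsed using the identity that for every m > 1 the m distinct m-th roots of unity sum to 0, e.g. 1 + exp(2*I*pi/3) + exp(-2*I*pi/3) = 0.)
Hence the multiplicities are chi_1: 1. Dimension check: dim(chi_4)*dim(chi_2) = 1*1 = 1 and sum (mult * dim) = 1*1 = 1.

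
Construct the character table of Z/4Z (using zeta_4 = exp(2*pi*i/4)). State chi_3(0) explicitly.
Character table of Z/4Z (irreps indexed chi_0,...,chi_3 with chi_k(m) = zeta_4^(k*m), zeta_4 = exp(2*pi*i/4)):
  irrep \ class  {0} (size 1)  {1} (size 1)  {2} (size 1)  {3} (size 1)
  chi_0          1             1             1             1           
  chi_1          1             I             -1            -I          
  chi_2          1             -1            1             -1          
  chi_3          1             -I            -1            I           

Spot check: chi_3(0) = zeta_4^(3*0) = zeta_4^0 = 1.

Details: Z/4Z is abelian, so all 4 irreducible complex representations are 1-dimensional. They are given by chi_k(m) = zeta_4^(k*m) for k = 0,...,3. Row orthogonality: sum_m chi_k(m) conj(chi_l(m)) = 4 * [k = l].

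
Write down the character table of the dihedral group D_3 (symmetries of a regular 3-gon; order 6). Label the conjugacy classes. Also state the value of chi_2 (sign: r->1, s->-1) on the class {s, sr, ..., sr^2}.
Conjugacy classes: {e} of size 1, {r^1, r^2} of size 2, {s, sr, ..., sr^2} of size 3.
Character table:
  irrep \ class              {e} (size 1)  {r^1, r^2} (size 2)  {s, sr, ..., sr^2} (size 3)
  chi_1 (triv)               1             1                    1                          
  chi_2 (sign: r->1, s->-1)  1             1                    -1                         
  chi_3 (2d, j=1)            2             -1                   0                          

Spot check: chi_2 (sign: r->1, s->-1) on {s, sr, ..., sr^2} = -1.

Reasoning: D_3 has order 2*3 = 6 with 3 conjugacy classes, hence 3 irreducibles. Sum of squared dims 1 + 1 + 4 = 6 = |G|. Linear characters come from the abelianisation; the 2-dimensional irreps have character r^k -> 2*cos(2*pi*j*k/3), reflections -> 0.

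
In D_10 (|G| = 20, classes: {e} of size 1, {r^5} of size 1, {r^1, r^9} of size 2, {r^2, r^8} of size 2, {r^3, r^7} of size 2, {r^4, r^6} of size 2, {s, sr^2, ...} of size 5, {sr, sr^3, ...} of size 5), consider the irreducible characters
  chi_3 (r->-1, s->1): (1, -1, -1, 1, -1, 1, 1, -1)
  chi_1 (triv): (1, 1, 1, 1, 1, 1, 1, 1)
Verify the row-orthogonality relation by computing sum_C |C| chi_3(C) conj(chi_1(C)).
Sum = 0; so <chi_3, chi_1> = 0 (distinct irreducibles are orthogonal).

Why: Compute term by term over conjugacy classes (|C| * chi_3(C) * conj(chi_1(C))):
  1*(1)*conj(1) + 1*(-1)*conj(1) + 2*(-1)*conj(1) + 2*(1)*conj(1) + 2*(-1)*conj(1) + 2*(1)*conj(1) + 5*(1)*conj(1) + 5*(-1)*conj(1)
  = (1) + (-1) + (-2) + (2) + (-2) + (2) + (5) + (-5)
  = 0.
Dividing by |G| = 20 gives 0/20 = 0, matching the row-orthogonality relation <chi_3, chi_1> = [chi_3 = chi_1].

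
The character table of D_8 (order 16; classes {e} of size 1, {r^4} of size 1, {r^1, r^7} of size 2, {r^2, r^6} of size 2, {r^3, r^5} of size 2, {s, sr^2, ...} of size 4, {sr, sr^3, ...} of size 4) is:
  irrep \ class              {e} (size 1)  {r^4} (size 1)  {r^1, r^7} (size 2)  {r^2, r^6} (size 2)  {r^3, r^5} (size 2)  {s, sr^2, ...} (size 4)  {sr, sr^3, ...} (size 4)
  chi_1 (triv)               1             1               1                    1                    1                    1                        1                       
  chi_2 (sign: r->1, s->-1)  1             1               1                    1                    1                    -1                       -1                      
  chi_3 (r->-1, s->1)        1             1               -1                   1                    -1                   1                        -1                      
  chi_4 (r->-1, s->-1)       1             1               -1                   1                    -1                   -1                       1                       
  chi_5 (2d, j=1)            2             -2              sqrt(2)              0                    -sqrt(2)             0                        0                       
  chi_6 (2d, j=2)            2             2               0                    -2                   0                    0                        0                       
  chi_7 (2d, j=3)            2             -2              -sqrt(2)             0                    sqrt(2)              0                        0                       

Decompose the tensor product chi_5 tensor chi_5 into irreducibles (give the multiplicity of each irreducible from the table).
chi_5 tensor chi_5 = chi_1 + chi_2 + chi_6 (all other irreducibles have multiplicity 0).

Justification: The character of a tensor product is the pointwise product (chi_5 * chi_5)(C) = chi_5(C) * chi_5(C):
  {e}: (2)*(2), {r^4}: (-2)*(-2), {r^1, r^7}: (sqrt(2))*(sqrt(2)), {r^2, r^6}: (0)*(0), {r^3, r^5}: (-sqrt(2))*(-sqrt(2)), {s, sr^2, ...}: (0)*(0), {sr, sr^3, ...}: (0)*(0)
so (chi_5 * chi_5) takes values
  {e} -> 4, {r^4} -> 4, {r^1, r^7} -> 2, {r^2, r^6} -> 0, {r^3, r^5} -> 2, {s, sr^2, ...} -> 0, {sr, sr^3, ...} -> 0.
Now take the inner product of this character with each irreducible chi from the table, <chi_5*chi_5, chi> = (1/16) sum_C |C| (chi_5*chi_5)(C) conj(chi(C)):
  <chi_5*chi_5, chi_1> = (1/16)[1*(4)*conj(1) + 1*(4)*conj(1) + 2*(2)*conj(1) + 2*(0)*conj(1) + 2*(2)*conj(1) + 4*(0)*conj(1) + 4*(0)*conj(1)]
      = (1/16)[(4) + (4) + (4) + (0) + (4) + (0) + (0)] = 16/16 = 1
  <chi_5*chi_5, chi_2> = (1/16)[1*(4)*conj(1) + 1*(4)*conj(1) + 2*(2)*conj(1) + 2*(0)*conj(1) + 2*(2)*conj(1) + 4*(0)*conj(-1) + 4*(0)*conj(-1)]
      = (1/16)[(4) + (4) + (4) + (0) + (4) + (0) + (0)] = 16/16 = 1
  <chi_5*chi_5, chi_3> = (1/16)[1*(4)*conj(1) + 1*(4)*conj(1) + 2*(2)*conj(-1) + 2*(0)*conj(1) + 2*(2)*conj(-1) + 4*(0)*conj(1) + 4*(0)*conj(-1)]
      = (1/16)[(4) + (4) + (-4) + (0) + (-4) + (0) + (0)] = 0/16 = 0
  <chi_5*chi_5, chi_4> = (1/16)[1*(4)*conj(1) + 1*(4)*conj(1) + 2*(2)*conj(-1) + 2*(0)*conj(1) + 2*(2)*conj(-1) + 4*(0)*conj(-1) + 4*(0)*conj(1)]
      = (1/16)[(4) + (4) + (-4) + (0) + (-4) + (0) + (0)] = 0/16 = 0
  <chi_5*chi_5, chi_5> = (1/16)[1*(4)*conj(2) + 1*(4)*conj(-2) + 2*(2)*conj(sqrt(2)) + 2*(0)*conj(0) + 2*(2)*conj(-sqrt(2)) + 4*(0)*conj(0) + 4*(0)*conj(0)]
      = (1/16)[(8) + (-8) + (4*sqrt(2)) + (0) + (-4*sqrt(2)) + (0) + (0)] = 0/16 = 0
  <chi_5*chi_5, chi_6> = (1/16)[1*(4)*conj(2) + 1*(4)*conj(2) + 2*(2)*conj(0) + 2*(0)*conj(-2) + 2*(2)*conj(0) + 4*(0)*conj(0) + 4*(0)*conj(0)]
      = (1/16)[(8) + (8) + (0) + (0) + (0) + (0) + (0)] = 16/16 = 1
  <chi_5*chi_5, chi_7> = (1/16)[1*(4)*conj(2) + 1*(4)*conj(-2) + 2*(2)*conj(-sqrt(2)) + 2*(0)*conj(0) + 2*(2)*conj(sqrt(2)) + 4*(0)*conj(0) + 4*(0)*conj(0)]
      = (1/16)[(8) + (-8) + (-4*sqrt(2)) + (0) + (4*sqrt(2)) + (0) + (0)] = 0/16 = 0
Hence the multiplicities are chi_1: 1, chi_2: 1, chi_6: 1. Dimension check: dim(chi_5)*dim(chi_5) = 2*2 = 4 and sum (mult * dim) = 1*1 + 1*1 + 1*2 = 4.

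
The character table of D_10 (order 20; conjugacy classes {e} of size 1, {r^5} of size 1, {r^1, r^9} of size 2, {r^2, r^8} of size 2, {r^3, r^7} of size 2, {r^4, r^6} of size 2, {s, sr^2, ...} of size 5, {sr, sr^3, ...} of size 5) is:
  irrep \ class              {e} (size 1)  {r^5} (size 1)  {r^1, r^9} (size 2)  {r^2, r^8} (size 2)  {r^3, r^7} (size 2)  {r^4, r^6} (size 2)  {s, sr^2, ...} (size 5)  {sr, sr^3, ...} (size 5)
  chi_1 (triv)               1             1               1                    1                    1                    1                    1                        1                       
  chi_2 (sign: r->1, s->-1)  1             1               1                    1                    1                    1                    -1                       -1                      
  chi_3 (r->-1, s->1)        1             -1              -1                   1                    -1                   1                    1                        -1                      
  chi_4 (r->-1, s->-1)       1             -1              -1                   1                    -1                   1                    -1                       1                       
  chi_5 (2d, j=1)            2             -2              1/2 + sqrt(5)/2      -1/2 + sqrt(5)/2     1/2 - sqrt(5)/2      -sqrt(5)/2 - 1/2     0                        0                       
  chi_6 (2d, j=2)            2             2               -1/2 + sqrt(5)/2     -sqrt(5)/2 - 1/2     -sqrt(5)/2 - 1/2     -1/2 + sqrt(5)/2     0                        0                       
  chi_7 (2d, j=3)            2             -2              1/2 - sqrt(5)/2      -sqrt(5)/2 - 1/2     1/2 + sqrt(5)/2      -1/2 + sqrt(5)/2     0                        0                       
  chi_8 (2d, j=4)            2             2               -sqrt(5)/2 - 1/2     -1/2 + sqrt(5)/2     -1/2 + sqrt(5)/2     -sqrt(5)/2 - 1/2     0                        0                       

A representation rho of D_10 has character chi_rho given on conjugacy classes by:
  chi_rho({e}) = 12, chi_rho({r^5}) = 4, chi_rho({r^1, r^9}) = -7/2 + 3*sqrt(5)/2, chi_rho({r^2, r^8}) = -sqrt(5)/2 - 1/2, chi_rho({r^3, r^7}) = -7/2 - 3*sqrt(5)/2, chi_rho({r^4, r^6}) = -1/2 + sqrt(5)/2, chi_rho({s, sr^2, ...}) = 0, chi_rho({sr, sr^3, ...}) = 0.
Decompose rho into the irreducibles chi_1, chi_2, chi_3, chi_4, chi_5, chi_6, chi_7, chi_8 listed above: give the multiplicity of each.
Multiplicities: chi_1: 0, chi_2: 0, chi_3: 1, chi_4: 1, chi_5: 1, chi_6: 3, chi_7: 0, chi_8: 1.

Solution. Use <chi_rho, chi> = (1/|G|) sum_C |C| * chi_rho(C) * conj(chi(C)) with |G| = 20 for each irreducible chi in the table:
  <chi_rho, chi_1> = (1/20)[1*(12)*conj(1) + 1*(4)*conj(1) + 2*(-7/2 + 3*sqrt(5)/2)*conj(1) + 2*(-sqrt(5)/2 - 1/2)*conj(1) + 2*(-7/2 - 3*sqrt(5)/2)*conj(1) + 2*(-1/2 + sqrt(5)/2)*conj(1) + 5*(0)*conj(1) + 5*(0)*conj(1)]
      = (1/20)[(12) + (4) + (-7 + 3*sqrt(5)) + (-sqrt(5) - 1) + (-7 - 3*sqrt(5)) + (-1 + sqrt(5)) + (0) + (0)] = 0/20 = 0
  <chi_rho, chi_2> = (1/20)[1*(12)*conj(1) + 1*(4)*conj(1) + 2*(-7/2 + 3*sqrt(5)/2)*conj(1) + 2*(-sqrt(5)/2 - 1/2)*conj(1) + 2*(-7/2 - 3*sqrt(5)/2)*conj(1) + 2*(-1/2 + sqrt(5)/2)*conj(1) + 5*(0)*conj(-1) + 5*(0)*conj(-1)]
      = (1/20)[(12) + (4) + (-7 + 3*sqrt(5)) + (-sqrt(5) - 1) + (-7 - 3*sqrt(5)) + (-1 + sqrt(5)) + (0) + (0)] = 0/20 = 0
  <chi_rho, chi_3> = (1/20)[1*(12)*conj(1) + 1*(4)*conj(-1) + 2*(-7/2 + 3*sqrt(5)/2)*conj(-1) + 2*(-sqrt(5)/2 - 1/2)*conj(1) + 2*(-7/2 - 3*sqrt(5)/2)*conj(-1) + 2*(-1/2 + sqrt(5)/2)*conj(1) + 5*(0)*conj(1) + 5*(0)*conj(-1)]
      = (1/20)[(12) + (-4) + (7 - 3*sqrt(5)) + (-sqrt(5) - 1) + (3*sqrt(5) + 7) + (-1 + sqrt(5)) + (0) + (0)] = 20/20 = 1
  <chi_rho, chi_4> = (1/20)[1*(12)*conj(1) + 1*(4)*conj(-1) + 2*(-7/2 + 3*sqrt(5)/2)*conj(-1) + 2*(-sqrt(5)/2 - 1/2)*conj(1) + 2*(-7/2 - 3*sqrt(5)/2)*conj(-1) + 2*(-1/2 + sqrt(5)/2)*conj(1) + 5*(0)*conj(-1) + 5*(0)*conj(1)]
      = (1/20)[(12) + (-4) + (7 - 3*sqrt(5)) + (-sqrt(5) - 1) + (3*sqrt(5) + 7) + (-1 + sqrt(5)) + (0) + (0)] = 20/20 = 1
  <chi_rho, chi_5> = (1/20)[1*(12)*conj(2) + 1*(4)*conj(-2) + 2*(-7/2 + 3*sqrt(5)/2)*conj(1/2 + sqrt(5)/2) + 2*(-sqrt(5)/2 - 1/2)*conj(-1/2 + sqrt(5)/2) + 2*(-7/2 - 3*sqrt(5)/2)*conj(1/2 - sqrt(5)/2) + 2*(-1/2 + sqrt(5)/2)*conj(-sqrt(5)/2 - 1/2) + 5*(0)*conj(0) + 5*(0)*conj(0)]
      = (1/20)[(24) + (-8) + (4 - 2*sqrt(5)) + (-2) + (4 + 2*sqrt(5)) + (-2) + (0) + (0)] = 20/20 = 1
  <chi_rho, chi_6> = (1/20)[1*(12)*conj(2) + 1*(4)*conj(2) + 2*(-7/2 + 3*sqrt(5)/2)*conj(-1/2 + sqrt(5)/2) + 2*(-sqrt(5)/2 - 1/2)*conj(-sqrt(5)/2 - 1/2) + 2*(-7/2 - 3*sqrt(5)/2)*conj(-sqrt(5)/2 - 1/2) + 2*(-1/2 + sqrt(5)/2)*conj(-1/2 + sqrt(5)/2) + 5*(0)*conj(0) + 5*(0)*conj(0)]
      = (1/20)[(24) + (8) + (11 - 5*sqrt(5)) + (sqrt(5) + 3) + (11 + 5*sqrt(5)) + (3 - sqrt(5)) + (0) + (0)] = 60/20 = 3
  <chi_rho, chi_7> = (1/20)[1*(12)*conj(2) + 1*(4)*conj(-2) + 2*(-7/2 + 3*sqrt(5)/2)*conj(1/2 - sqrt(5)/2) + 2*(-sqrt(5)/2 - 1/2)*conj(-sqrt(5)/2 - 1/2) + 2*(-7/2 - 3*sqrt(5)/2)*conj(1/2 + sqrt(5)/2) + 2*(-1/2 + sqrt(5)/2)*conj(-1/2 + sqrt(5)/2) + 5*(0)*conj(0) + 5*(0)*conj(0)]
      = (1/20)[(24) + (-8) + (-11 + 5*sqrt(5)) + (sqrt(5) + 3) + (-5*sqrt(5) - 11) + (3 - sqrt(5)) + (0) + (0)] = 0/20 = 0
  <chi_rho, chi_8> = (1/20)[1*(12)*conj(2) + 1*(4)*conj(2) + 2*(-7/2 + 3*sqrt(5)/2)*conj(-sqrt(5)/2 - 1/2) + 2*(-sqrt(5)/2 - 1/2)*conj(-1/2 + sqrt(5)/2) + 2*(-7/2 - 3*sqrt(5)/2)*conj(-1/2 + sqrt(5)/2) + 2*(-1/2 + sqrt(5)/2)*conj(-sqrt(5)/2 - 1/2) + 5*(0)*conj(0) + 5*(0)*conj(0)]
      = (1/20)[(24) + (8) + (-4 + 2*sqrt(5)) + (-2) + (-2*sqrt(5) - 4) + (-2) + (0) + (0)] = 20/20 = 1
Dimension check: dim(rho) = sum (mult * dim) = 0*1 + 0*1 + 1*1 + 1*1 + 1*2 + 3*2 + 0*2 + 1*2 = 12 = chi_rho(e) = 12.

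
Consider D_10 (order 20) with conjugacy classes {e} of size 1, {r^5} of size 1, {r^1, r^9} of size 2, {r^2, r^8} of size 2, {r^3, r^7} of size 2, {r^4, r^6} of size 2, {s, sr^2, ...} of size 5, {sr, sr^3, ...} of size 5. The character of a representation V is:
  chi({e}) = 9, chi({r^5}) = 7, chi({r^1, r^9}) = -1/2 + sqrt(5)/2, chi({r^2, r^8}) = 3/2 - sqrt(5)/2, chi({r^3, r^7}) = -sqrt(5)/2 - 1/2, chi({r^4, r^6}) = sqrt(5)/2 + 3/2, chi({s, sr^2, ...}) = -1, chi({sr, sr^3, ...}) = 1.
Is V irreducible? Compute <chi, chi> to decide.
Not irreducible (reducible): <chi, chi> = 8 > 1.

Details: <chi, chi> = (1/|G|) sum_C |C| * |chi(C)|^2 = (1/20)[1*|9|^2 + 1*|7|^2 + 2*|-1/2 + sqrt(5)/2|^2 + 2*|3/2 - sqrt(5)/2|^2 + 2*|-sqrt(5)/2 - 1/2|^2 + 2*|sqrt(5)/2 + 3/2|^2 + 5*|-1|^2 + 5*|1|^2]
  = (1/20)[(81) + (49) + (3 - sqrt(5)) + (7 - 3*sqrt(5)) + (sqrt(5) + 3) + (3*sqrt(5) + 7) + (5) + (5)] = 160/20 = 8.
A character is irreducible iff <chi, chi> = 1, so this representation is reducible.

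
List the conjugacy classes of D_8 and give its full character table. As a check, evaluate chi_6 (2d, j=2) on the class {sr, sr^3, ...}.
Conjugacy classes: {e} of size 1, {r^4} of size 1, {r^1, r^7} of size 2, {r^2, r^6} of size 2, {r^3, r^5} of size 2, {s, sr^2, ...} of size 4, {sr, sr^3, ...} of size 4.
Character table:
  irrep \ class              {e} (size 1)  {r^4} (size 1)  {r^1, r^7} (size 2)  {r^2, r^6} (size 2)  {r^3, r^5} (size 2)  {s, sr^2, ...} (size 4)  {sr, sr^3, ...} (size 4)
  chi_1 (triv)               1             1               1                    1                    1                    1                        1                       
  chi_2 (sign: r->1, s->-1)  1             1               1                    1                    1                    -1                       -1                      
  chi_3 (r->-1, s->1)        1             1               -1                   1                    -1                   1                        -1                      
  chi_4 (r->-1, s->-1)       1             1               -1                   1                    -1                   -1                       1                       
  chi_5 (2d, j=1)            2             -2              sqrt(2)              0                    -sqrt(2)             0                        0                       
  chi_6 (2d, j=2)            2             2               0                    -2                   0                    0                        0                       
  chi_7 (2d, j=3)            2             -2              -sqrt(2)             0                    sqrt(2)              0                        0                       

Spot check: chi_6 (2d, j=2) on {sr, sr^3, ...} = 0.

Working: D_8 has order 2*8 = 16 with 7 conjugacy classes, hence 7 irreducibles. Sum of squared dims 1 + 1 + 1 + 1 + 4 + 4 + 4 = 16 = |G|. Linear characters come from the abelianisation; the 2-dimensional irreps have character r^k -> 2*cos(2*pi*j*k/8), reflections -> 0.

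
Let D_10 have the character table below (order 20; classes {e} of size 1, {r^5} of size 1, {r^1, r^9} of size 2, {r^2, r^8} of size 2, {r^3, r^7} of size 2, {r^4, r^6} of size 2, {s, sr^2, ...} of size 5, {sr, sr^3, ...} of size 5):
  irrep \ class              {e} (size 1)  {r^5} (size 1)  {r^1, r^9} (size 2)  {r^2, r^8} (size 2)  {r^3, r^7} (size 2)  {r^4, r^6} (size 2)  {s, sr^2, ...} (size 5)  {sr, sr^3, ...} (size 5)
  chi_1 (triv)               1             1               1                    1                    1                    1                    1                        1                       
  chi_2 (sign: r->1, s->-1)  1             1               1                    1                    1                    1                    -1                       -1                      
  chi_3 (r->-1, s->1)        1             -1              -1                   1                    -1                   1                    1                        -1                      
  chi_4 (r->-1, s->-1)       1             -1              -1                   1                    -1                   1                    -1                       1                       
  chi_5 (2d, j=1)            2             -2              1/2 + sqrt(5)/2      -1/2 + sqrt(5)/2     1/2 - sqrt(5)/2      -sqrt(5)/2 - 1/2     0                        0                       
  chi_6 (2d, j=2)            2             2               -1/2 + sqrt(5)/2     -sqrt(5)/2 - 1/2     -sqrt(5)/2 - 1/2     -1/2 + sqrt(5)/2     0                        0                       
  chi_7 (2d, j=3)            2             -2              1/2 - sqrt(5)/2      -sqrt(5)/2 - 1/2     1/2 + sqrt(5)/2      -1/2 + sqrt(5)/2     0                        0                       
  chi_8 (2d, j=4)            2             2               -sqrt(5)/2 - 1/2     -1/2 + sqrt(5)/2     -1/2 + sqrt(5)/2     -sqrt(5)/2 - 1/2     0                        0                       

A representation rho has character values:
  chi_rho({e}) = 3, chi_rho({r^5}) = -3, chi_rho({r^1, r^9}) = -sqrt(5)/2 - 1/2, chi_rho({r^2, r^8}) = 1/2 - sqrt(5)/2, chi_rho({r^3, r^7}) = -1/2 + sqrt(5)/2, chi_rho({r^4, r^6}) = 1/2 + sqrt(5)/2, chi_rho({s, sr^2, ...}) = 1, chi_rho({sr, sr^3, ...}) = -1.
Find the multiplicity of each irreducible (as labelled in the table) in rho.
Multiplicities: chi_1: 0, chi_2: 0, chi_3: 1, chi_4: 0, chi_5: 0, chi_6: 0, chi_7: 1, chi_8: 0.

Use <chi_rho, chi> = (1/|G|) sum_C |C| * chi_rho(C) * conj(chi(C)) with |G| = 20 for each irreducible chi in the table:
  <chi_rho, chi_1> = (1/20)[1*(3)*conj(1) + 1*(-3)*conj(1) + 2*(-sqrt(5)/2 - 1/2)*conj(1) + 2*(1/2 - sqrt(5)/2)*conj(1) + 2*(-1/2 + sqrt(5)/2)*conj(1) + 2*(1/2 + sqrt(5)/2)*conj(1) + 5*(1)*conj(1) + 5*(-1)*conj(1)]
      = (1/20)[(3) + (-3) + (-sqrt(5) - 1) + (1 - sqrt(5)) + (-1 + sqrt(5)) + (1 + sqrt(5)) + (5) + (-5)] = 0/20 = 0
  <chi_rho, chi_2> = (1/20)[1*(3)*conj(1) + 1*(-3)*conj(1) + 2*(-sqrt(5)/2 - 1/2)*conj(1) + 2*(1/2 - sqrt(5)/2)*conj(1) + 2*(-1/2 + sqrt(5)/2)*conj(1) + 2*(1/2 + sqrt(5)/2)*conj(1) + 5*(1)*conj(-1) + 5*(-1)*conj(-1)]
      = (1/20)[(3) + (-3) + (-sqrt(5) - 1) + (1 - sqrt(5)) + (-1 + sqrt(5)) + (1 + sqrt(5)) + (-5) + (5)] = 0/20 = 0
  <chi_rho, chi_3> = (1/20)[1*(3)*conj(1) + 1*(-3)*conj(-1) + 2*(-sqrt(5)/2 - 1/2)*conj(-1) + 2*(1/2 - sqrt(5)/2)*conj(1) + 2*(-1/2 + sqrt(5)/2)*conj(-1) + 2*(1/2 + sqrt(5)/2)*conj(1) + 5*(1)*conj(1) + 5*(-1)*conj(-1)]
      = (1/20)[(3) + (3) + (1 + sqrt(5)) + (1 - sqrt(5)) + (1 - sqrt(5)) + (1 + sqrt(5)) + (5) + (5)] = 20/20 = 1
  <chi_rho, chi_4> = (1/20)[1*(3)*conj(1) + 1*(-3)*conj(-1) + 2*(-sqrt(5)/2 - 1/2)*conj(-1) + 2*(1/2 - sqrt(5)/2)*conj(1) + 2*(-1/2 + sqrt(5)/2)*conj(-1) + 2*(1/2 + sqrt(5)/2)*conj(1) + 5*(1)*conj(-1) + 5*(-1)*conj(1)]
      = (1/20)[(3) + (3) + (1 + sqrt(5)) + (1 - sqrt(5)) + (1 - sqrt(5)) + (1 + sqrt(5)) + (-5) + (-5)] = 0/20 = 0
  <chi_rho, chi_5> = (1/20)[1*(3)*conj(2) + 1*(-3)*conj(-2) + 2*(-sqrt(5)/2 - 1/2)*conj(1/2 + sqrt(5)/2) + 2*(1/2 - sqrt(5)/2)*conj(-1/2 + sqrt(5)/2) + 2*(-1/2 + sqrt(5)/2)*conj(1/2 - sqrt(5)/2) + 2*(1/2 + sqrt(5)/2)*conj(-sqrt(5)/2 - 1/2) + 5*(1)*conj(0) + 5*(-1)*conj(0)]
      = (1/20)[(6) + (6) + (-3 - sqrt(5)) + (-3 + sqrt(5)) + (-3 + sqrt(5)) + (-3 - sqrt(5)) + (0) + (0)] = 0/20 = 0
  <chi_rho, chi_6> = (1/20)[1*(3)*conj(2) + 1*(-3)*conj(2) + 2*(-sqrt(5)/2 - 1/2)*conj(-1/2 + sqrt(5)/2) + 2*(1/2 - sqrt(5)/2)*conj(-sqrt(5)/2 - 1/2) + 2*(-1/2 + sqrt(5)/2)*conj(-sqrt(5)/2 - 1/2) + 2*(1/2 + sqrt(5)/2)*conj(-1/2 + sqrt(5)/2) + 5*(1)*conj(0) + 5*(-1)*conj(0)]
      = (1/20)[(6) + (-6) + (-2) + (2) + (-2) + (2) + (0) + (0)] = 0/20 = 0
  <chi_rho, chi_7> = (1/20)[1*(3)*conj(2) + 1*(-3)*conj(-2) + 2*(-sqrt(5)/2 - 1/2)*conj(1/2 - sqrt(5)/2) + 2*(1/2 - sqrt(5)/2)*conj(-sqrt(5)/2 - 1/2) + 2*(-1/2 + sqrt(5)/2)*conj(1/2 + sqrt(5)/2) + 2*(1/2 + sqrt(5)/2)*conj(-1/2 + sqrt(5)/2) + 5*(1)*conj(0) + 5*(-1)*conj(0)]
      = (1/20)[(6) + (6) + (2) + (2) + (2) + (2) + (0) + (0)] = 20/20 = 1
  <chi_rho, chi_8> = (1/20)[1*(3)*conj(2) + 1*(-3)*conj(2) + 2*(-sqrt(5)/2 - 1/2)*conj(-sqrt(5)/2 - 1/2) + 2*(1/2 - sqrt(5)/2)*conj(-1/2 + sqrt(5)/2) + 2*(-1/2 + sqrt(5)/2)*conj(-1/2 + sqrt(5)/2) + 2*(1/2 + sqrt(5)/2)*conj(-sqrt(5)/2 - 1/2) + 5*(1)*conj(0) + 5*(-1)*conj(0)]
      = (1/20)[(6) + (-6) + (sqrt(5) + 3) + (-3 + sqrt(5)) + (3 - sqrt(5)) + (-3 - sqrt(5)) + (0) + (0)] = 0/20 = 0
Dimension check: dim(rho) = sum (mult * dim) = 0*1 + 0*1 + 1*1 + 0*1 + 0*2 + 0*2 + 1*2 + 0*2 = 3 = chi_rho(e) = 3.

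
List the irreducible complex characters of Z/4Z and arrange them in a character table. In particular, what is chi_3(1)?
Character table of Z/4Z (irreps indexed chi_0,...,chi_3 with chi_k(m) = zeta_4^(k*m), zeta_4 = exp(2*pi*i/4)):
  irrep \ class  {0} (size 1)  {1} (size 1)  {2} (size 1)  {3} (size 1)
  chi_0          1             1             1             1           
  chi_1          1             I             -1            -I          
  chi_2          1             -1            1             -1          
  chi_3          1             -I            -1            I           

Spot check: chi_3(1) = zeta_4^(3*1) = zeta_4^3 = -I.

Proof sketch: Z/4Z is abelian, so all 4 irreducible complex representations are 1-dimensional. They are given by chi_k(m) = zeta_4^(k*m) for k = 0,...,3. Row orthogonality: sum_m chi_k(m) conj(chi_l(m)) = 4 * [k = l].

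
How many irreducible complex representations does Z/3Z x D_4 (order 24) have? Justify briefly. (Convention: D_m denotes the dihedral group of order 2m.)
15

Derivation: The number of irreducible complex representations of a finite group equals its number of conjugacy classes. For a direct product, #classes(G x H) = #classes(G) * #classes(H). Z/3Z has 3 classes (abelian), D_4 has 5 classes, so 3 * 5 = 15, so Z/3Z x D_4 (order 24) has exactly 15 irreducible complex representations.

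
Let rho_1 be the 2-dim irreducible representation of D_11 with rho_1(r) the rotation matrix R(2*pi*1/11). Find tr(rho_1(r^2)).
chi_{rho_1}(r^2) = 2*cos(2*pi*1*2/11) = 2*cos(4*pi/11)

Working: rho_1(r^2) is rotation by angle 2*pi*1*2/11, whose trace is 2*cos(2*pi*1*2/11) = 2*cos(4*pi/11).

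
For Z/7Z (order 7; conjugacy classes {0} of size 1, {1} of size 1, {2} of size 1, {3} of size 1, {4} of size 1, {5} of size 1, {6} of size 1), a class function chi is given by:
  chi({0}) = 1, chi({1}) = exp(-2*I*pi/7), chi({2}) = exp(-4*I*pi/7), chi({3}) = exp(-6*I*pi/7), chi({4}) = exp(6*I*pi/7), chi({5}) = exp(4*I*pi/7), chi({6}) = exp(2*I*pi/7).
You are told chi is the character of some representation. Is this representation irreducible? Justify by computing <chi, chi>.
Irreducible: <chi, chi> = 1.

Explanation: <chi, chi> = (1/|G|) sum_C |C| * |chi(C)|^2 = (1/7)[1*|1|^2 + 1*|exp(-2*I*pi/7)|^2 + 1*|exp(-4*I*pi/7)|^2 + 1*|exp(-6*I*pi/7)|^2 + 1*|exp(6*I*pi/7)|^2 + 1*|exp(4*I*pi/7)|^2 + 1*|exp(2*I*pi/7)|^2]
  = (1/7)[(1) + (1) + (1) + (1) + (1) + (1) + (1)] = 7/7 = 1.
(Exp terms are combined using exp(i*s)*conj(exp(i*t)) = exp(i*(s-t)), and sums of them are collapsed using the identity that for every m > 1 the m distinct m-th roots of unity sum to 0, e.g. 1 + exp(2*I*pi/3) + exp(-2*I*pi/3) = 0.)
A character is irreducible iff <chi, chi> = 1, so this representation is irreducible.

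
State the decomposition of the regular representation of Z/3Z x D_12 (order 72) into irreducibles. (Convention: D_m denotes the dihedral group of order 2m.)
Each irreducible V_i of dimension d_i appears with multiplicity d_i, i.e. rho_reg = (direct sum over all irreducibles V_i) d_i V_i. The irreducible dimensions for Z/3Z x D_12 are 1, 1, 1, 1, 1, 1, 1, 1, 1, 1, 1, 1, 2, 2, 2, 2, 2, 2, 2, 2, 2, 2, 2, 2, 2, 2, 2: 12 irreducibles of dimension 1, each with multiplicity 1; 15 irreducibles of dimension 2, each with multiplicity 2. Total dimension 12*1*1 + 15*2*2 = 72 = |G|.

Details: General theorem: in the regular representation of a finite group G, each irreducible appears with multiplicity equal to its dimension. Check: dim(rho_reg) = sum d_i^2 = 1 + 1 + 1 + 1 + 1 + 1 + 1 + 1 + 1 + 1 + 1 + 1 + 4 + 4 + 4 + 4 + 4 + 4 + 4 + 4 + 4 + 4 + 4 + 4 + 4 + 4 + 4 = 72 = |G|.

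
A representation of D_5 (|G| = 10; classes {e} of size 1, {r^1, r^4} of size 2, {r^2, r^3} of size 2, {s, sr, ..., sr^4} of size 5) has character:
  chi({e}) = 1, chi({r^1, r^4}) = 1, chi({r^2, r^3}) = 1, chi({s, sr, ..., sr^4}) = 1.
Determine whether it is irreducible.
Irreducible: <chi, chi> = 1.

Argument: <chi, chi> = (1/|G|) sum_C |C| * |chi(C)|^2 = (1/10)[1*|1|^2 + 2*|1|^2 + 2*|1|^2 + 5*|1|^2]
  = (1/10)[(1) + (2) + (2) + (5)] = 10/10 = 1.
A character is irreducible iff <chi, chi> = 1, so this representation is irreducible.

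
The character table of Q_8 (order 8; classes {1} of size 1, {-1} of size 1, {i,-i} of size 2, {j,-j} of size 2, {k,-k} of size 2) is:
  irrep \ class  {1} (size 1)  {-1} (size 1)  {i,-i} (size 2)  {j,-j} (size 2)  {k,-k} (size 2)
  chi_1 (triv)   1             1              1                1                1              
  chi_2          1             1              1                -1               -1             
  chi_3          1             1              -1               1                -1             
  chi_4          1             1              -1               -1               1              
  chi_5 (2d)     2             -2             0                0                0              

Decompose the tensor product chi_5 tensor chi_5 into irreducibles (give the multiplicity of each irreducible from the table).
chi_5 tensor chi_5 = chi_1 + chi_2 + chi_3 + chi_4 (all other irreducibles have multiplicity 0).

Solution. The character of a tensor product is the pointwise product (chi_5 * chi_5)(C) = chi_5(C) * chi_5(C):
  {1}: (2)*(2), {-1}: (-2)*(-2), {i,-i}: (0)*(0), {j,-j}: (0)*(0), {k,-k}: (0)*(0)
so (chi_5 * chi_5) takes values
  {1} -> 4, {-1} -> 4, {i,-i} -> 0, {j,-j} -> 0, {k,-k} -> 0.
Now take the inner product of this character with each irreducible chi from the table, <chi_5*chi_5, chi> = (1/8) sum_C |C| (chi_5*chi_5)(C) conj(chi(C)):
  <chi_5*chi_5, chi_1> = (1/8)[1*(4)*conj(1) + 1*(4)*conj(1) + 2*(0)*conj(1) + 2*(0)*conj(1) + 2*(0)*conj(1)]
      = (1/8)[(4) + (4) + (0) + (0) + (0)] = 8/8 = 1
  <chi_5*chi_5, chi_2> = (1/8)[1*(4)*conj(1) + 1*(4)*conj(1) + 2*(0)*conj(1) + 2*(0)*conj(-1) + 2*(0)*conj(-1)]
      = (1/8)[(4) + (4) + (0) + (0) + (0)] = 8/8 = 1
  <chi_5*chi_5, chi_3> = (1/8)[1*(4)*conj(1) + 1*(4)*conj(1) + 2*(0)*conj(-1) + 2*(0)*conj(1) + 2*(0)*conj(-1)]
      = (1/8)[(4) + (4) + (0) + (0) + (0)] = 8/8 = 1
  <chi_5*chi_5, chi_4> = (1/8)[1*(4)*conj(1) + 1*(4)*conj(1) + 2*(0)*conj(-1) + 2*(0)*conj(-1) + 2*(0)*conj(1)]
      = (1/8)[(4) + (4) + (0) + (0) + (0)] = 8/8 = 1
  <chi_5*chi_5, chi_5> = (1/8)[1*(4)*conj(2) + 1*(4)*conj(-2) + 2*(0)*conj(0) + 2*(0)*conj(0) + 2*(0)*conj(0)]
      = (1/8)[(8) + (-8) + (0) + (0) + (0)] = 0/8 = 0
Hence the multiplicities are chi_1: 1, chi_2: 1, chi_3: 1, chi_4: 1. Dimension check: dim(chi_5)*dim(chi_5) = 2*2 = 4 and sum (mult * dim) = 1*1 + 1*1 + 1*1 + 1*1 = 4.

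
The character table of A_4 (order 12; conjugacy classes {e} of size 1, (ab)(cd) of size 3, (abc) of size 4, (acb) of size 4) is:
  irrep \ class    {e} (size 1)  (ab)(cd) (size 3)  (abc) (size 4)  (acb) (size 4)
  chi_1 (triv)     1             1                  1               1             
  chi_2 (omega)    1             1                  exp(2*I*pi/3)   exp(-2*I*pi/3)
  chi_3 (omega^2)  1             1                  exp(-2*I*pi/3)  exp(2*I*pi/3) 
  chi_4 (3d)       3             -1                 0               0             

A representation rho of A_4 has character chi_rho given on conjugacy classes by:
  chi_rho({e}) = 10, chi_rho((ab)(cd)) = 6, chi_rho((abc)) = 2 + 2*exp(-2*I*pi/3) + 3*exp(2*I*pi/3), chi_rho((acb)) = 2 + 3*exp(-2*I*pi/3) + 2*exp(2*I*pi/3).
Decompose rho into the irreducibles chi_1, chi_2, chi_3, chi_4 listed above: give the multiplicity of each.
Multiplicities: chi_1: 2, chi_2: 3, chi_3: 2, chi_4: 1.

Argument: Use <chi_rho, chi> = (1/|G|) sum_C |C| * chi_rho(C) * conj(chi(C)) with |G| = 12 for each irreducible chi in the table:
  <chi_rho, chi_1> = (1/12)[1*(10)*conj(1) + 3*(6)*conj(1) + 4*(2 + 2*exp(-2*I*pi/3) + 3*exp(2*I*pi/3))*conj(1) + 4*(2 + 3*exp(-2*I*pi/3) + 2*exp(2*I*pi/3))*conj(1)]
      = (1/12)[(10) + (18) + (8 + 8*exp(-2*I*pi/3) + 12*exp(2*I*pi/3)) + (8 + 12*exp(-2*I*pi/3) + 8*exp(2*I*pi/3))] = 24/12 = 2
  <chi_rho, chi_2> = (1/12)[1*(10)*conj(1) + 3*(6)*conj(1) + 4*(2 + 2*exp(-2*I*pi/3) + 3*exp(2*I*pi/3))*conj(exp(2*I*pi/3)) + 4*(2 + 3*exp(-2*I*pi/3) + 2*exp(2*I*pi/3))*conj(exp(-2*I*pi/3))]
      = (1/12)[(10) + (18) + (4) + (4)] = 36/12 = 3
  <chi_rho, chi_3> = (1/12)[1*(10)*conj(1) + 3*(6)*conj(1) + 4*(2 + 2*exp(-2*I*pi/3) + 3*exp(2*I*pi/3))*conj(exp(-2*I*pi/3)) + 4*(2 + 3*exp(-2*I*pi/3) + 2*exp(2*I*pi/3))*conj(exp(2*I*pi/3))]
      = (1/12)[(10) + (18) + (8 + 12*exp(-2*I*pi/3) + 8*exp(2*I*pi/3)) + (8 + 8*exp(-2*I*pi/3) + 12*exp(2*I*pi/3))] = 24/12 = 2
  <chi_rho, chi_4> = (1/12)[1*(10)*conj(3) + 3*(6)*conj(-1) + 4*(2 + 2*exp(-2*I*pi/3) + 3*exp(2*I*pi/3))*conj(0) + 4*(2 + 3*exp(-2*I*pi/3) + 2*exp(2*I*pi/3))*conj(0)]
      = (1/12)[(30) + (-18) + (0) + (0)] = 12/12 = 1
(Exp terms are combined using exp(i*s)*conj(exp(i*t)) = exp(i*(s-t)), and sums of them are collapsed using the identity that for every m > 1 the m distinct m-th roots of unity sum to 0, e.g. 1 + exp(2*I*pi/3) + exp(-2*I*pi/3) = 0.)
Dimension check: dim(rho) = sum (mult * dim) = 2*1 + 3*1 + 2*1 + 1*3 = 10 = chi_rho(e) = 10.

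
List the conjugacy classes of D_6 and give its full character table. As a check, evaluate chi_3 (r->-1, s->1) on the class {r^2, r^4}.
Conjugacy classes: {e} of size 1, {r^3} of size 1, {r^1, r^5} of size 2, {r^2, r^4} of size 2, {s, sr^2, ...} of size 3, {sr, sr^3, ...} of size 3.
Character table:
  irrep \ class              {e} (size 1)  {r^3} (size 1)  {r^1, r^5} (size 2)  {r^2, r^4} (size 2)  {s, sr^2, ...} (size 3)  {sr, sr^3, ...} (size 3)
  chi_1 (triv)               1             1               1                    1                    1                        1                       
  chi_2 (sign: r->1, s->-1)  1             1               1                    1                    -1                       -1                      
  chi_3 (r->-1, s->1)        1             -1              -1                   1                    1                        -1                      
  chi_4 (r->-1, s->-1)       1             -1              -1                   1                    -1                       1                       
  chi_5 (2d, j=1)            2             -2              1                    -1                   0                        0                       
  chi_6 (2d, j=2)            2             2               -1                   -1                   0                        0                       

Spot check: chi_3 (r->-1, s->1) on {r^2, r^4} = 1.

D_6 has order 2*6 = 12 with 6 conjugacy classes, hence 6 irreducibles. Sum of squared dims 1 + 1 + 1 + 1 + 4 + 4 = 12 = |G|. Linear characters come from the abelianisation; the 2-dimensional irreps have character r^k -> 2*cos(2*pi*j*k/6), reflections -> 0.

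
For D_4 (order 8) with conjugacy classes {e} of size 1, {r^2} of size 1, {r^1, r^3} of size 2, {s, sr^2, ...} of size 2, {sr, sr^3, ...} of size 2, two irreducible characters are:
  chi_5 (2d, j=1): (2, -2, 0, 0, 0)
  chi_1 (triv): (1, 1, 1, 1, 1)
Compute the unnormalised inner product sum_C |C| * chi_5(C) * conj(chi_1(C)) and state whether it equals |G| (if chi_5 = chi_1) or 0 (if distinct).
Sum = 0; so <chi_5, chi_1> = 0 (distinct irreducibles are orthogonal).

Compute term by term over conjugacy classes (|C| * chi_5(C) * conj(chi_1(C))):
  1*(2)*conj(1) + 1*(-2)*conj(1) + 2*(0)*conj(1) + 2*(0)*conj(1) + 2*(0)*conj(1)
  = (2) + (-2) + (0) + (0) + (0)
  = 0.
Dividing by |G| = 8 gives 0/8 = 0, matching the row-orthogonality relation <chi_5, chi_1> = [chi_5 = chi_1].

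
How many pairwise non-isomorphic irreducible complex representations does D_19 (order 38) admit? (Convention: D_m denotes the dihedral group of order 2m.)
11

Solution. The number of irreducible complex representations of a finite group equals its number of conjugacy classes. D_19 has 11 conjugacy classes ((n+3)/2 for n odd), so D_19 (order 38) has exactly 11 irreducible complex representations.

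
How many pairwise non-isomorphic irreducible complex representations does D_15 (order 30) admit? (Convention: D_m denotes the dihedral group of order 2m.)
9

Solution. The number of irreducible complex representations of a finite group equals its number of conjugacy classes. D_15 has 9 conjugacy classes ((n+3)/2 for n odd), so D_15 (order 30) has exactly 9 irreducible complex representations.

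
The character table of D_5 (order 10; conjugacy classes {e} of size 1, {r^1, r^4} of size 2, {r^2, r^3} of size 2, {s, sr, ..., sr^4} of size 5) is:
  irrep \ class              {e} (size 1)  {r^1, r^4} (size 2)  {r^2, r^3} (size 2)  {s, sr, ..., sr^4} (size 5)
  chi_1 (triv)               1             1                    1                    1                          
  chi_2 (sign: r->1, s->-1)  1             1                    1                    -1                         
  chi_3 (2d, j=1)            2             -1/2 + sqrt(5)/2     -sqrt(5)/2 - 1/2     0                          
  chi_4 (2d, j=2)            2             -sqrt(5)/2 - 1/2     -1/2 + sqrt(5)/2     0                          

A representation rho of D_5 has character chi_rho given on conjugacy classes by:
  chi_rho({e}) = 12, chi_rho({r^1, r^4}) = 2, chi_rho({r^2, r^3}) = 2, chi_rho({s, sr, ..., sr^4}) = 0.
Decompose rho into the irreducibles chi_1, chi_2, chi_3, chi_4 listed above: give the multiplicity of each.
Multiplicities: chi_1: 2, chi_2: 2, chi_3: 2, chi_4: 2.

Use <chi_rho, chi> = (1/|G|) sum_C |C| * chi_rho(C) * conj(chi(C)) with |G| = 10 for each irreducible chi in the table:
  <chi_rho, chi_1> = (1/10)[1*(12)*conj(1) + 2*(2)*conj(1) + 2*(2)*conj(1) + 5*(0)*conj(1)]
      = (1/10)[(12) + (4) + (4) + (0)] = 20/10 = 2
  <chi_rho, chi_2> = (1/10)[1*(12)*conj(1) + 2*(2)*conj(1) + 2*(2)*conj(1) + 5*(0)*conj(-1)]
      = (1/10)[(12) + (4) + (4) + (0)] = 20/10 = 2
  <chi_rho, chi_3> = (1/10)[1*(12)*conj(2) + 2*(2)*conj(-1/2 + sqrt(5)/2) + 2*(2)*conj(-sqrt(5)/2 - 1/2) + 5*(0)*conj(0)]
      = (1/10)[(24) + (-2 + 2*sqrt(5)) + (-2*sqrt(5) - 2) + (0)] = 20/10 = 2
  <chi_rho, chi_4> = (1/10)[1*(12)*conj(2) + 2*(2)*conj(-sqrt(5)/2 - 1/2) + 2*(2)*conj(-1/2 + sqrt(5)/2) + 5*(0)*conj(0)]
      = (1/10)[(24) + (-2*sqrt(5) - 2) + (-2 + 2*sqrt(5)) + (0)] = 20/10 = 2
Dimension check: dim(rho) = sum (mult * dim) = 2*1 + 2*1 + 2*2 + 2*2 = 12 = chi_rho(e) = 12.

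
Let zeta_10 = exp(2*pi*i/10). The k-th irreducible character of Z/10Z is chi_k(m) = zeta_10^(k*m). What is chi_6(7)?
chi_6(7) = zeta_10^42 = exp(2*I*pi/5)

Proof sketch: chi_6(7) = zeta_10^(6*7) = zeta_10^42. Since zeta_10^10 = 1, this equals zeta_10^2 = exp(2*pi*i*2/10) = exp(2*I*pi/5).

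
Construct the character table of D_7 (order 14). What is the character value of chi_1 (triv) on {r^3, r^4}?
Conjugacy classes: {e} of size 1, {r^1, r^6} of size 2, {r^2, r^5} of size 2, {r^3, r^4} of size 2, {s, sr, ..., sr^6} of size 7.
Character table:
  irrep \ class              {e} (size 1)  {r^1, r^6} (size 2)  {r^2, r^5} (size 2)  {r^3, r^4} (size 2)  {s, sr, ..., sr^6} (size 7)
  chi_1 (triv)               1             1                    1                    1                    1                          
  chi_2 (sign: r->1, s->-1)  1             1                    1                    1                    -1                         
  chi_3 (2d, j=1)            2             2*cos(2*pi/7)        -2*cos(3*pi/7)       -2*cos(pi/7)         0                          
  chi_4 (2d, j=2)            2             -2*cos(3*pi/7)       -2*cos(pi/7)         2*cos(2*pi/7)        0                          
  chi_5 (2d, j=3)            2             -2*cos(pi/7)         2*cos(2*pi/7)        -2*cos(3*pi/7)       0                          

Spot check: chi_1 (triv) on {r^3, r^4} = 1.

Derivation: D_7 has order 2*7 = 14 with 5 conjugacy classes, hence 5 irreducibles. Sum of squared dims 1 + 1 + 4 + 4 + 4 = 14 = |G|. Linear characters come from the abelianisation; the 2-dimensional irreps have character r^k -> 2*cos(2*pi*j*k/7), reflections -> 0.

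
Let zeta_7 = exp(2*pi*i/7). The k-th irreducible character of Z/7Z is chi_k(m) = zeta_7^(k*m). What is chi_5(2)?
chi_5(2) = zeta_7^10 = exp(6*I*pi/7)

Argument: chi_5(2) = zeta_7^(5*2) = zeta_7^10. Since zeta_7^7 = 1, this equals zeta_7^3 = exp(2*pi*i*3/7) = exp(6*I*pi/7).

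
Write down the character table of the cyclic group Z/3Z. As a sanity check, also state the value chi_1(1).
Character table of Z/3Z (irreps indexed chi_0,...,chi_2 with chi_k(m) = zeta_3^(k*m), zeta_3 = exp(2*pi*i/3)):
  irrep \ class  {0} (size 1)  {1} (size 1)    {2} (size 1)  
  chi_0          1             1               1             
  chi_1          1             exp(2*I*pi/3)   exp(-2*I*pi/3)
  chi_2          1             exp(-2*I*pi/3)  exp(2*I*pi/3) 

Spot check: chi_1(1) = zeta_3^(1*1) = zeta_3^1 = exp(2*I*pi/3).

Working: Z/3Z is abelian, so all 3 irreducible complex representations are 1-dimensional. They are given by chi_k(m) = zeta_3^(k*m) for k = 0,...,2. Row orthogonality: sum_m chi_k(m) conj(chi_l(m)) = 3 * [k = l].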